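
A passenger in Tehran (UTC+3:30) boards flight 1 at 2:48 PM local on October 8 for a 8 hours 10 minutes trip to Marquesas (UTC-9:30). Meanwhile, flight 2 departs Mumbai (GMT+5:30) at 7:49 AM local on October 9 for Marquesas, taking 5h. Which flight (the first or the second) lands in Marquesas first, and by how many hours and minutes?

the first, by 11 hours 51 minutes

Flight 1 in UTC: 2:48 PM − 3:30 = 11:18 AM on Oct 8.
+8 hours 10 minutes → arrive 7:28 PM UTC on Oct 8.
Flight 2 in UTC: 7:49 AM − 5:30 = 2:19 AM on Oct 9.
+5 hours → arrive 7:19 AM UTC on Oct 9.
Flight 1 lands earlier by 11 hours 51 minutes.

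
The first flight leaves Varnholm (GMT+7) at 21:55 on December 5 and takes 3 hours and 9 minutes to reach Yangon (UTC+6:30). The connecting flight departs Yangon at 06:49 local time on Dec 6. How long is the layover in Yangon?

6 hours 15 minutes

Convert departure to UTC: 21:55 − 7:00 = 14:55 UTC on Dec 5.
Add 3 hours and 9 minutes flight time → 18:04 UTC.
Yangon is UTC+6:30, so local arrival = 18:04 + 6:30 = 00:34 on Dec 6.
Layover = 06:49 − 00:34 = 6 hours 15 minutes.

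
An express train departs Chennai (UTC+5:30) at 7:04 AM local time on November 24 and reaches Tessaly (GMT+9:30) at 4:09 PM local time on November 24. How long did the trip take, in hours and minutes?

5 hours 5 minutes

Departure in UTC: 7:04 AM − 5:30 = 1:34 AM on Nov 24.
Arrival in UTC: 4:09 PM − 9:30 = 6:39 AM on Nov 24.
Elapsed = 6:39 AM − 1:34 AM = 5 hours 5 minutes.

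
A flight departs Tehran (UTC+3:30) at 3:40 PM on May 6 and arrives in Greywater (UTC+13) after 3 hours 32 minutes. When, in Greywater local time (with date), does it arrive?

4:42 AM on May 7

Convert departure to UTC: 3:40 PM − 3:30 = 12:10 PM UTC on May 6.
Add 3 hours 32 minutes travel time → 3:42 PM UTC.
Greywater is UTC+13:00, so local arrival = 3:42 PM + 13:00 = 4:42 AM on May 7.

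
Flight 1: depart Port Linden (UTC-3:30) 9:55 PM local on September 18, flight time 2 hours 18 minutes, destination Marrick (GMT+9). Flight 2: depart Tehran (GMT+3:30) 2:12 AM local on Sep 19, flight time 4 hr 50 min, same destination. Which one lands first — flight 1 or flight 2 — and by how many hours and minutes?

the second, by 11 minutes

Flight 1 in UTC: 9:55 PM + 3:30 = 1:25 AM on Sep 19.
+2 hours and 18 minutes → arrive 3:43 AM UTC on Sep 19.
Flight 2 in UTC: 2:12 AM − 3:30 = 10:42 PM on Sep 18.
+4 hours and 50 minutes → arrive 3:32 AM UTC on Sep 19.
Flight 2 lands earlier by 11 minutes.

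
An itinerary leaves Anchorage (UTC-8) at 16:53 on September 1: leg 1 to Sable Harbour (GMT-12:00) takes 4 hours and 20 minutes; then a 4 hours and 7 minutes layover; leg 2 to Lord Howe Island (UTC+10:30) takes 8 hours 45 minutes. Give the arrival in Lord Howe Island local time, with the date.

Convert departure to UTC: 16:53 + 8:00 = 00:53 UTC on Sep 2.
Add 4 hours 20 minutes leg 1 → 05:13 UTC.
Add 4 hours 7 minutes layover in Sable Harbour → 09:20 UTC.
Add 8 hours and 45 minutes leg 2 → 18:05 UTC.
Lord Howe Island is UTC+10:30, so local arrival = 18:05 + 10:30 = 04:35 on Sep 3.

04:35 on Sep 3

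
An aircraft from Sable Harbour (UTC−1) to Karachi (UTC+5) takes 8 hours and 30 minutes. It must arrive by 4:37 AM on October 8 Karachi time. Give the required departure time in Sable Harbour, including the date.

Target arrival in UTC: 4:37 AM − 5:00 = 11:37 PM on Oct 7.
Subtract 8 hours and 30 minutes → departure 3:07 PM UTC on Oct 7.
Sable Harbour is UTC−1:00: 3:07 PM − 1:00 = 2:07 PM on Oct 7.

2:07 PM on Oct 7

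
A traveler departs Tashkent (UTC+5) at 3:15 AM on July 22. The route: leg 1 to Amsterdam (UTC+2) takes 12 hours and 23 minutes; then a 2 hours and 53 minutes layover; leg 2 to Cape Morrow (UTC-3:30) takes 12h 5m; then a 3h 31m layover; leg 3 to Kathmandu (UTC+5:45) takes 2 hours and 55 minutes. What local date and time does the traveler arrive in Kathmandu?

Convert departure to UTC: 3:15 AM − 5:00 = 10:15 PM UTC on Jul 21.
Add 12 hours and 23 minutes leg 1 → 10:38 AM UTC (Jul 22).
Add 2 hours 53 minutes layover in Amsterdam → 1:31 PM UTC.
Add 12 hours 5 minutes leg 2 → 1:36 AM UTC (Jul 23).
Add 3 hours and 31 minutes layover in Cape Morrow → 5:07 AM UTC.
Add 2 hours 55 minutes leg 3 → 8:02 AM UTC.
Kathmandu is UTC+5:45, so local arrival = 8:02 AM + 5:45 = 1:47 PM on Jul 23.

1:47 PM on July 23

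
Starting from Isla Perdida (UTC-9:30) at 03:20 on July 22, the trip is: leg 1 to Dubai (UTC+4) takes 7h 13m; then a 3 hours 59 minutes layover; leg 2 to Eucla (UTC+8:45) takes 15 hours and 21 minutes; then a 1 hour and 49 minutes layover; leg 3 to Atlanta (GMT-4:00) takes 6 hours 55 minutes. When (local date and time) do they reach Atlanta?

Convert departure to UTC: 03:20 + 9:30 = 12:50 UTC on Jul 22.
Add 7 hours 13 minutes leg 1 → 20:03 UTC.
Add 3 hours 59 minutes layover in Dubai → 00:02 UTC (Jul 23).
Add 15 hours 21 minutes leg 2 → 15:23 UTC.
Add 1 hour and 49 minutes layover in Eucla → 17:12 UTC.
Add 6 hours 55 minutes leg 3 → 00:07 UTC (Jul 24).
Atlanta is UTC−4:00, so local arrival = 00:07 − 4:00 = 20:07 on Jul 23.

20:07 on July 23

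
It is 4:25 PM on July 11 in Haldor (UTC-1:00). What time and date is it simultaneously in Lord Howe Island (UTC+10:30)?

Lord Howe Island is 11:30 ahead of Haldor.
Shift by the zone difference: 4:25 PM + 11:30 = 3:55 AM on Jul 12 in Lord Howe Island.

3:55 AM on July 12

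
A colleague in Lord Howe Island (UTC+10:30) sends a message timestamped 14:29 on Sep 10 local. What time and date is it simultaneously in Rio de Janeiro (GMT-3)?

00:59 on September 10

In UTC: 14:29 − 10:30 = 03:59 on Sep 10.
Rio de Janeiro is UTC−3:00: 03:59 − 3:00 = 00:59 on Sep 10.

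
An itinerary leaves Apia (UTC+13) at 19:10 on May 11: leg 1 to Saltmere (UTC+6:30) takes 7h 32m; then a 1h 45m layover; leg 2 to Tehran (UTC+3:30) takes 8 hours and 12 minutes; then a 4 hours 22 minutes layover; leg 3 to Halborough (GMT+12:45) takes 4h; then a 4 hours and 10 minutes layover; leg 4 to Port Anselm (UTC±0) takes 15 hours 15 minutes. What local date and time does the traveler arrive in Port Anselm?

03:26 on May 13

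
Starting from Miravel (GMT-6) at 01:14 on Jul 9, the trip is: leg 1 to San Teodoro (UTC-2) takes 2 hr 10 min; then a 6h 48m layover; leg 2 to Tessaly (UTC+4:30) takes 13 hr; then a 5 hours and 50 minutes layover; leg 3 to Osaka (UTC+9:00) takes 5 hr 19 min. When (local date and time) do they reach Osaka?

Convert departure to UTC: 01:14 + 6:00 = 07:14 UTC on Jul 9.
Add 2 hours 10 minutes leg 1 → 09:24 UTC.
Add 6 hours and 48 minutes layover in San Teodoro → 16:12 UTC.
Add 13 hours leg 2 → 05:12 UTC (Jul 10).
Add 5 hours and 50 minutes layover in Tessaly → 11:02 UTC.
Add 5 hours and 19 minutes leg 3 → 16:21 UTC.
Osaka is UTC+9:00, so local arrival = 16:21 + 9:00 = 01:21 on Jul 11.

01:21 on July 11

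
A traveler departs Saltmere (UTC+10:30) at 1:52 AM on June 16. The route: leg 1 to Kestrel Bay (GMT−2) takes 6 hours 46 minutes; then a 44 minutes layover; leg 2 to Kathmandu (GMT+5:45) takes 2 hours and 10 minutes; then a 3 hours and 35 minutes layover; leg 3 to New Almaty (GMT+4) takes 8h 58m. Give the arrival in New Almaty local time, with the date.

5:35 PM on June 16

Convert departure to UTC: 1:52 AM − 10:30 = 3:22 PM UTC on Jun 15.
Add 6 hours 46 minutes leg 1 → 10:08 PM UTC.
Add 44 minutes layover in Kestrel Bay → 10:52 PM UTC.
Add 2 hours 10 minutes leg 2 → 1:02 AM UTC (Jun 16).
Add 3 hours and 35 minutes layover in Kathmandu → 4:37 AM UTC.
Add 8 hours and 58 minutes leg 3 → 1:35 PM UTC.
New Almaty is UTC+4:00, so local arrival = 1:35 PM + 4:00 = 5:35 PM on Jun 16.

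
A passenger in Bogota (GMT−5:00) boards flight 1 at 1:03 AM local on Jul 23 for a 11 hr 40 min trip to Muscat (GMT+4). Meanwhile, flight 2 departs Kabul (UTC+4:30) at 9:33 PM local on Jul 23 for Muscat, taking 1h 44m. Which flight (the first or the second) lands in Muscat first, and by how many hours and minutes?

Flight 1 in UTC: 1:03 AM + 5:00 = 6:03 AM on Jul 23.
+11 hours and 40 minutes → arrive 5:43 PM UTC on Jul 23.
Flight 2 in UTC: 9:33 PM − 4:30 = 5:03 PM on Jul 23.
+1 hour and 44 minutes → arrive 6:47 PM UTC on Jul 23.
Flight 1 lands earlier by 1 hour 4 minutes.

the first, by 1 hour 4 minutes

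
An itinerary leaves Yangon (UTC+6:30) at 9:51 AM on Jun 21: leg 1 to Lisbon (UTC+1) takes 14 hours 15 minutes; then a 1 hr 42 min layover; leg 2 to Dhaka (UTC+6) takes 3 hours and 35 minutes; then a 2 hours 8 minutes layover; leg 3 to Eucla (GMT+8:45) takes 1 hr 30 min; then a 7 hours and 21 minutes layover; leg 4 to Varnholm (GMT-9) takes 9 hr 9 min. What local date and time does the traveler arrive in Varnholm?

Convert departure to UTC: 9:51 AM − 6:30 = 3:21 AM UTC on Jun 21.
Add 14 hours and 15 minutes leg 1 → 5:36 PM UTC.
Add 1 hour and 42 minutes layover in Lisbon → 7:18 PM UTC.
Add 3 hours 35 minutes leg 2 → 10:53 PM UTC.
Add 2 hours and 8 minutes layover in Dhaka → 1:01 AM UTC (Jun 22).
Add 1 hour 30 minutes leg 3 → 2:31 AM UTC.
Add 7 hours and 21 minutes layover in Eucla → 9:52 AM UTC.
Add 9 hours 9 minutes leg 4 → 7:01 PM UTC.
Varnholm is UTC−9:00, so local arrival = 7:01 PM − 9:00 = 10:01 AM on Jun 22.

10:01 AM on June 22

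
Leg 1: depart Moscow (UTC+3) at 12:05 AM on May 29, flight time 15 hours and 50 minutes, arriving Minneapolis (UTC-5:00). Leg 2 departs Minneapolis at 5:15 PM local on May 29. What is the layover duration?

9 hours 20 minutes

Convert departure to UTC: 12:05 AM − 3:00 = 9:05 PM UTC on May 28.
Add 15 hours and 50 minutes flight time → 12:55 PM UTC (May 29).
Minneapolis is UTC−5:00, so local arrival = 12:55 PM − 5:00 = 7:55 AM on May 29.
Layover = 5:15 PM − 7:55 AM = 9 hours 20 minutes.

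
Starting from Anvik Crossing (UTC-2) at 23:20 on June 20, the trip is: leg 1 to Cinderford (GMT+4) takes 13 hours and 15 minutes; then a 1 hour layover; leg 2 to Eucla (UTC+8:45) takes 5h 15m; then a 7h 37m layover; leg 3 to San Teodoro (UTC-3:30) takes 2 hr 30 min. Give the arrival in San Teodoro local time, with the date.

03:27 on Jun 22

Convert departure to UTC: 23:20 + 2:00 = 01:20 UTC on Jun 21.
Add 13 hours 15 minutes leg 1 → 14:35 UTC.
Add 1 hour layover in Cinderford → 15:35 UTC.
Add 5 hours 15 minutes leg 2 → 20:50 UTC.
Add 7 hours 37 minutes layover in Eucla → 04:27 UTC (Jun 22).
Add 2 hours 30 minutes leg 3 → 06:57 UTC.
San Teodoro is UTC−3:30, so local arrival = 06:57 − 3:30 = 03:27 on Jun 22.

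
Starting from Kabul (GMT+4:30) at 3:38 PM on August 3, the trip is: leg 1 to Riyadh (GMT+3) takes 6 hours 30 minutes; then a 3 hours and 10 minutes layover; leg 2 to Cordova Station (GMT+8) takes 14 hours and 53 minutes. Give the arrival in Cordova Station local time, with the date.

Convert departure to UTC: 3:38 PM − 4:30 = 11:08 AM UTC on Aug 3.
Add 6 hours and 30 minutes leg 1 → 5:38 PM UTC.
Add 3 hours and 10 minutes layover in Riyadh → 8:48 PM UTC.
Add 14 hours 53 minutes leg 2 → 11:41 AM UTC (Aug 4).
Cordova Station is UTC+8:00, so local arrival = 11:41 AM + 8:00 = 7:41 PM on Aug 4.

7:41 PM on August 4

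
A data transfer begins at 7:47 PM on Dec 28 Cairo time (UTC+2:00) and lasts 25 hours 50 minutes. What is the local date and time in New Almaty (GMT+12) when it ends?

7:37 AM on December 30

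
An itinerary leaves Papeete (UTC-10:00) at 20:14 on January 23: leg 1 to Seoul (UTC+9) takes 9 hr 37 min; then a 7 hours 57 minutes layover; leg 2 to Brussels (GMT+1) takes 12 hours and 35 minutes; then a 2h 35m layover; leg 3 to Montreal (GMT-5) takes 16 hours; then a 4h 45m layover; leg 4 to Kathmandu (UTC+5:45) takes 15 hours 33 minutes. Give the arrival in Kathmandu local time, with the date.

09:01 on January 27

Convert departure to UTC: 20:14 + 10:00 = 06:14 UTC on Jan 24.
Add 9 hours and 37 minutes leg 1 → 15:51 UTC.
Add 7 hours 57 minutes layover in Seoul → 23:48 UTC.
Add 12 hours and 35 minutes leg 2 → 12:23 UTC (Jan 25).
Add 2 hours 35 minutes layover in Brussels → 14:58 UTC.
Add 16 hours leg 3 → 06:58 UTC (Jan 26).
Add 4 hours and 45 minutes layover in Montreal → 11:43 UTC.
Add 15 hours 33 minutes leg 4 → 03:16 UTC (Jan 27).
Kathmandu is UTC+5:45, so local arrival = 03:16 + 5:45 = 09:01 on Jan 27.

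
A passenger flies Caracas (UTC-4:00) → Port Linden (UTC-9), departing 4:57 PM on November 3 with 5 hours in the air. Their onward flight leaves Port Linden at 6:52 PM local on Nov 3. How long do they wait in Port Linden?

Convert departure to UTC: 4:57 PM + 4:00 = 8:57 PM UTC on Nov 3.
Add 5 hours flight time → 1:57 AM UTC (Nov 4).
Port Linden is UTC−9:00, so local arrival = 1:57 AM − 9:00 = 4:57 PM on Nov 3.
Layover = 6:52 PM − 4:57 PM = 1 hour 55 minutes.

1 hour 55 minutes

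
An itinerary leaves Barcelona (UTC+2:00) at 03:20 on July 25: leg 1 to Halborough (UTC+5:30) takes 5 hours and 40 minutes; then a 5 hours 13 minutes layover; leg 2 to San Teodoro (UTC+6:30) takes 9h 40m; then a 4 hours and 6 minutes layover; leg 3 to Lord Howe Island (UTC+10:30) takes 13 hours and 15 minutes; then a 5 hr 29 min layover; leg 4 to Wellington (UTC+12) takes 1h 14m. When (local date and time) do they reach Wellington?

09:57 on July 27

Convert departure to UTC: 03:20 − 2:00 = 01:20 UTC on Jul 25.
Add 5 hours and 40 minutes leg 1 → 07:00 UTC.
Add 5 hours 13 minutes layover in Halborough → 12:13 UTC.
Add 9 hours and 40 minutes leg 2 → 21:53 UTC.
Add 4 hours and 6 minutes layover in San Teodoro → 01:59 UTC (Jul 26).
Add 13 hours and 15 minutes leg 3 → 15:14 UTC.
Add 5 hours and 29 minutes layover in Lord Howe Island → 20:43 UTC.
Add 1 hour and 14 minutes leg 4 → 21:57 UTC.
Wellington is UTC+12:00, so local arrival = 21:57 + 12:00 = 09:57 on Jul 27.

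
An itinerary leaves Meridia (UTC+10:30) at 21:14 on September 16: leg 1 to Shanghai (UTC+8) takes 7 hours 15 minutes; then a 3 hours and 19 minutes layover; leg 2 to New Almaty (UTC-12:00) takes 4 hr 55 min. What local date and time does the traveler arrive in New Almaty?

Convert departure to UTC: 21:14 − 10:30 = 10:44 UTC on Sep 16.
Add 7 hours 15 minutes leg 1 → 17:59 UTC.
Add 3 hours and 19 minutes layover in Shanghai → 21:18 UTC.
Add 4 hours 55 minutes leg 2 → 02:13 UTC (Sep 17).
New Almaty is UTC−12:00, so local arrival = 02:13 − 12:00 = 14:13 on Sep 16.

14:13 on September 16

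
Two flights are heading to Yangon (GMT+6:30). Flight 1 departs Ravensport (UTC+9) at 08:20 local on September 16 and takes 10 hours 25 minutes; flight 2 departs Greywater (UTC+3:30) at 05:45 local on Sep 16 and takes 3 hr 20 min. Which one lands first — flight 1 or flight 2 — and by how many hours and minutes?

Flight 1 in UTC: 08:20 − 9:00 = 23:20 on Sep 15.
+10 hours 25 minutes → arrive 09:45 UTC on Sep 16.
Flight 2 in UTC: 05:45 − 3:30 = 02:15 on Sep 16.
+3 hours and 20 minutes → arrive 05:35 UTC on Sep 16.
Flight 2 lands earlier by 4 hours 10 minutes.

the second, by 4 hours 10 minutes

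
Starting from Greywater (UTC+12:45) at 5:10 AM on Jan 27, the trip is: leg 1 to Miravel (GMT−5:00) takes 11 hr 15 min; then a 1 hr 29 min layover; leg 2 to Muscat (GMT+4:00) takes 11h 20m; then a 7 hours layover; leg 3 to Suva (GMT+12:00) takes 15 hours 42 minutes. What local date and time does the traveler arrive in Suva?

Convert departure to UTC: 5:10 AM − 12:45 = 4:25 PM UTC on Jan 26.
Add 11 hours and 15 minutes leg 1 → 3:40 AM UTC (Jan 27).
Add 1 hour 29 minutes layover in Miravel → 5:09 AM UTC.
Add 11 hours and 20 minutes leg 2 → 4:29 PM UTC.
Add 7 hours layover in Muscat → 11:29 PM UTC.
Add 15 hours and 42 minutes leg 3 → 3:11 PM UTC (Jan 28).
Suva is UTC+12:00, so local arrival = 3:11 PM + 12:00 = 3:11 AM on Jan 29.

3:11 AM on January 29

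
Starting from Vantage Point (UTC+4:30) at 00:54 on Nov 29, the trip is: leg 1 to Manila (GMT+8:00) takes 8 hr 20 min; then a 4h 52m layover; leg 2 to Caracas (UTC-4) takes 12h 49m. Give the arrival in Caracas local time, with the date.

Convert departure to UTC: 00:54 − 4:30 = 20:24 UTC on Nov 28.
Add 8 hours 20 minutes leg 1 → 04:44 UTC (Nov 29).
Add 4 hours 52 minutes layover in Manila → 09:36 UTC.
Add 12 hours and 49 minutes leg 2 → 22:25 UTC.
Caracas is UTC−4:00, so local arrival = 22:25 − 4:00 = 18:25 on Nov 29.

18:25 on Nov 29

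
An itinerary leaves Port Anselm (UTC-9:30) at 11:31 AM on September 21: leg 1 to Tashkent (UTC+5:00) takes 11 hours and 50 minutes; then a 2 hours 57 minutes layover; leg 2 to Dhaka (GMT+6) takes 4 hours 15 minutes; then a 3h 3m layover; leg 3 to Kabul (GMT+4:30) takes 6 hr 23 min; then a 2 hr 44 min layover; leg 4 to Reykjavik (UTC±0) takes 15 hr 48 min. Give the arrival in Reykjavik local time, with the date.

8:01 PM on September 23

Convert departure to UTC: 11:31 AM + 9:30 = 9:01 PM UTC on Sep 21.
Add 11 hours and 50 minutes leg 1 → 8:51 AM UTC (Sep 22).
Add 2 hours 57 minutes layover in Tashkent → 11:48 AM UTC.
Add 4 hours 15 minutes leg 2 → 4:03 PM UTC.
Add 3 hours and 3 minutes layover in Dhaka → 7:06 PM UTC.
Add 6 hours and 23 minutes leg 3 → 1:29 AM UTC (Sep 23).
Add 2 hours and 44 minutes layover in Kabul → 4:13 AM UTC.
Add 15 hours 48 minutes leg 4 → 8:01 PM UTC.
Reykjavik is UTC+0, so local arrival is the same: 8:01 PM on Sep 23.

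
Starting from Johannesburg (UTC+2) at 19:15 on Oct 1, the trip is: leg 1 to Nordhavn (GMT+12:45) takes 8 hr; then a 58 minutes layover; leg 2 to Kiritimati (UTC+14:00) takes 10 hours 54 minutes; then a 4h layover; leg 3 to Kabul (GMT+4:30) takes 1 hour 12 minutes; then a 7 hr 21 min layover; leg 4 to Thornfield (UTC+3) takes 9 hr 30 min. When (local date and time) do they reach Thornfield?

Convert departure to UTC: 19:15 − 2:00 = 17:15 UTC on Oct 1.
Add 8 hours leg 1 → 01:15 UTC (Oct 2).
Add 58 minutes layover in Nordhavn → 02:13 UTC.
Add 10 hours and 54 minutes leg 2 → 13:07 UTC.
Add 4 hours layover in Kiritimati → 17:07 UTC.
Add 1 hour 12 minutes leg 3 → 18:19 UTC.
Add 7 hours 21 minutes layover in Kabul → 01:40 UTC (Oct 3).
Add 9 hours 30 minutes leg 4 → 11:10 UTC.
Thornfield is UTC+3:00, so local arrival = 11:10 + 3:00 = 14:10 on Oct 3.

14:10 on Oct 3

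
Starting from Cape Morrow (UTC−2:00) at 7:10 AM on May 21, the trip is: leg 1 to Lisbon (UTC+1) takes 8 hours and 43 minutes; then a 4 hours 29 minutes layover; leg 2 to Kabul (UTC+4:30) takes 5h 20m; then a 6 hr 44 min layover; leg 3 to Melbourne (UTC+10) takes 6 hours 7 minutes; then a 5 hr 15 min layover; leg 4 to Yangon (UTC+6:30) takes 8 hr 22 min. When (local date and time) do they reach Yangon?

12:40 PM on May 23

Convert departure to UTC: 7:10 AM + 2:00 = 9:10 AM UTC on May 21.
Add 8 hours and 43 minutes leg 1 → 5:53 PM UTC.
Add 4 hours and 29 minutes layover in Lisbon → 10:22 PM UTC.
Add 5 hours and 20 minutes leg 2 → 3:42 AM UTC (May 22).
Add 6 hours 44 minutes layover in Kabul → 10:26 AM UTC.
Add 6 hours and 7 minutes leg 3 → 4:33 PM UTC.
Add 5 hours and 15 minutes layover in Melbourne → 9:48 PM UTC.
Add 8 hours and 22 minutes leg 4 → 6:10 AM UTC (May 23).
Yangon is UTC+6:30, so local arrival = 6:10 AM + 6:30 = 12:40 PM on May 23.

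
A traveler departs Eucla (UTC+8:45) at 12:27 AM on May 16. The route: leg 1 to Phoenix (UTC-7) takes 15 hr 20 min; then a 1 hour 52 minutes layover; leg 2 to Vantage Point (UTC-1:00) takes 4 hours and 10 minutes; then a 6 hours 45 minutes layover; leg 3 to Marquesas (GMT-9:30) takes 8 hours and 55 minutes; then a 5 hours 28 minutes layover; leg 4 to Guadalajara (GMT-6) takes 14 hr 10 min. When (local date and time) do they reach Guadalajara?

Convert departure to UTC: 12:27 AM − 8:45 = 3:42 PM UTC on May 15.
Add 15 hours and 20 minutes leg 1 → 7:02 AM UTC (May 16).
Add 1 hour 52 minutes layover in Phoenix → 8:54 AM UTC.
Add 4 hours and 10 minutes leg 2 → 1:04 PM UTC.
Add 6 hours 45 minutes layover in Vantage Point → 7:49 PM UTC.
Add 8 hours and 55 minutes leg 3 → 4:44 AM UTC (May 17).
Add 5 hours and 28 minutes layover in Marquesas → 10:12 AM UTC.
Add 14 hours 10 minutes leg 4 → 12:22 AM UTC (May 18).
Guadalajara is UTC−6:00, so local arrival = 12:22 AM − 6:00 = 6:22 PM on May 17.

6:22 PM on May 17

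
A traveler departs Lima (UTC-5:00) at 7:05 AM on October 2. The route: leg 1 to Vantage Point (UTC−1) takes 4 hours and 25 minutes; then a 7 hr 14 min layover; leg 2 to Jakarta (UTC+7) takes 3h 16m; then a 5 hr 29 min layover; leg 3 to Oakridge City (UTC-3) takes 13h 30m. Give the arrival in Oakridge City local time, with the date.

Convert departure to UTC: 7:05 AM + 5:00 = 12:05 PM UTC on Oct 2.
Add 4 hours and 25 minutes leg 1 → 4:30 PM UTC.
Add 7 hours 14 minutes layover in Vantage Point → 11:44 PM UTC.
Add 3 hours and 16 minutes leg 2 → 3:00 AM UTC (Oct 3).
Add 5 hours and 29 minutes layover in Jakarta → 8:29 AM UTC.
Add 13 hours and 30 minutes leg 3 → 9:59 PM UTC.
Oakridge City is UTC−3:00, so local arrival = 9:59 PM − 3:00 = 6:59 PM on Oct 3.

6:59 PM on October 3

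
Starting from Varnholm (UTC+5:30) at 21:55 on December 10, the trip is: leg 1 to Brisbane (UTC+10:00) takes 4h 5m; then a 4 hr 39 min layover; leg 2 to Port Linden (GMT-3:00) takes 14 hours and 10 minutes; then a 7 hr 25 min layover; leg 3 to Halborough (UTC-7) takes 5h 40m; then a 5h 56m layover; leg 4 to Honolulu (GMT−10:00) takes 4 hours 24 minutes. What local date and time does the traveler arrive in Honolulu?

04:44 on Dec 12

Convert departure to UTC: 21:55 − 5:30 = 16:25 UTC on Dec 10.
Add 4 hours and 5 minutes leg 1 → 20:30 UTC.
Add 4 hours 39 minutes layover in Brisbane → 01:09 UTC (Dec 11).
Add 14 hours 10 minutes leg 2 → 15:19 UTC.
Add 7 hours and 25 minutes layover in Port Linden → 22:44 UTC.
Add 5 hours 40 minutes leg 3 → 04:24 UTC (Dec 12).
Add 5 hours 56 minutes layover in Halborough → 10:20 UTC.
Add 4 hours 24 minutes leg 4 → 14:44 UTC.
Honolulu is UTC−10:00, so local arrival = 14:44 − 10:00 = 04:44 on Dec 12.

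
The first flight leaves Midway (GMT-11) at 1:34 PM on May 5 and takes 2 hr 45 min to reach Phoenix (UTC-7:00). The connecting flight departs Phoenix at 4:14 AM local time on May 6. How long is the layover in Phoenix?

Convert departure to UTC: 1:34 PM + 11:00 = 12:34 AM UTC on May 6.
Add 2 hours 45 minutes flight time → 3:19 AM UTC.
Phoenix is UTC−7:00, so local arrival = 3:19 AM − 7:00 = 8:19 PM on May 5.
Layover = 4:14 AM − 8:19 PM (+1 day) = 7 hours 55 minutes.

7 hours 55 minutes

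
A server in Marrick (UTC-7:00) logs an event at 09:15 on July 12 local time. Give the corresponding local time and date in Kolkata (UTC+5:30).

Kolkata is 12:30 ahead of Marrick.
Shift by the zone difference: 09:15 + 12:30 = 21:45 on Jul 12 in Kolkata.

21:45 on July 12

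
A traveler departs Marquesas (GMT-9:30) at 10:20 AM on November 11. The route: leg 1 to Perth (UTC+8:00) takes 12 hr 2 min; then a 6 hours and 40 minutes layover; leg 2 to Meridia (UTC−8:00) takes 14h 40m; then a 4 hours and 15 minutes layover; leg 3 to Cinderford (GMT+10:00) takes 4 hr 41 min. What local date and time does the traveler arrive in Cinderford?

Convert departure to UTC: 10:20 AM + 9:30 = 7:50 PM UTC on Nov 11.
Add 12 hours and 2 minutes leg 1 → 7:52 AM UTC (Nov 12).
Add 6 hours 40 minutes layover in Perth → 2:32 PM UTC.
Add 14 hours 40 minutes leg 2 → 5:12 AM UTC (Nov 13).
Add 4 hours 15 minutes layover in Meridia → 9:27 AM UTC.
Add 4 hours 41 minutes leg 3 → 2:08 PM UTC.
Cinderford is UTC+10:00, so local arrival = 2:08 PM + 10:00 = 12:08 AM on Nov 14.

12:08 AM on November 14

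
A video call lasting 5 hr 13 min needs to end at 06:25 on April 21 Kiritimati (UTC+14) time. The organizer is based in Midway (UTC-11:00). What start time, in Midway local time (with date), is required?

00:12 on April 20

Target end time in UTC: 06:25 − 14:00 = 16:25 on Apr 20.
Subtract 5 hours and 13 minutes → start 11:12 UTC on Apr 20.
Midway is UTC−11:00: 11:12 − 11:00 = 00:12 on Apr 20.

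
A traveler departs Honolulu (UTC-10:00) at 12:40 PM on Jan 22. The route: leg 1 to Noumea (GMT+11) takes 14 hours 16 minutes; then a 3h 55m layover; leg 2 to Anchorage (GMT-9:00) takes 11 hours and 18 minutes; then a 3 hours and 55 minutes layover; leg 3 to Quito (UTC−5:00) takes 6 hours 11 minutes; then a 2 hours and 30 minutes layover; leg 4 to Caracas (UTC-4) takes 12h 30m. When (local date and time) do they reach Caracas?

Convert departure to UTC: 12:40 PM + 10:00 = 10:40 PM UTC on Jan 22.
Add 14 hours and 16 minutes leg 1 → 12:56 PM UTC (Jan 23).
Add 3 hours and 55 minutes layover in Noumea → 4:51 PM UTC.
Add 11 hours and 18 minutes leg 2 → 4:09 AM UTC (Jan 24).
Add 3 hours and 55 minutes layover in Anchorage → 8:04 AM UTC.
Add 6 hours 11 minutes leg 3 → 2:15 PM UTC.
Add 2 hours and 30 minutes layover in Quito → 4:45 PM UTC.
Add 12 hours and 30 minutes leg 4 → 5:15 AM UTC (Jan 25).
Caracas is UTC−4:00, so local arrival = 5:15 AM − 4:00 = 1:15 AM on Jan 25.

1:15 AM on Jan 25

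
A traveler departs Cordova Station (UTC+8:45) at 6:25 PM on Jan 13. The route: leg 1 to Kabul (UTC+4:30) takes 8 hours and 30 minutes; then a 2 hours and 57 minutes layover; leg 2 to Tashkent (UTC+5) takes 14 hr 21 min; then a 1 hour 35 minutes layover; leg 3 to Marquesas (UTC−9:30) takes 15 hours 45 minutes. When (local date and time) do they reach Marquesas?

Convert departure to UTC: 6:25 PM − 8:45 = 9:40 AM UTC on Jan 13.
Add 8 hours 30 minutes leg 1 → 6:10 PM UTC.
Add 2 hours 57 minutes layover in Kabul → 9:07 PM UTC.
Add 14 hours 21 minutes leg 2 → 11:28 AM UTC (Jan 14).
Add 1 hour and 35 minutes layover in Tashkent → 1:03 PM UTC.
Add 15 hours and 45 minutes leg 3 → 4:48 AM UTC (Jan 15).
Marquesas is UTC−9:30, so local arrival = 4:48 AM − 9:30 = 7:18 PM on Jan 14.

7:18 PM on January 14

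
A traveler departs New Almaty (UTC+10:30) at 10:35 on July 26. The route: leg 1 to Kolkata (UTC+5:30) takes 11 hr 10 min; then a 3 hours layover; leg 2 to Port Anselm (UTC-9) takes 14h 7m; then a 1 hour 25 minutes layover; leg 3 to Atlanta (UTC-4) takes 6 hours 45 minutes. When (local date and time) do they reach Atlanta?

08:32 on Jul 27

Convert departure to UTC: 10:35 − 10:30 = 00:05 UTC on Jul 26.
Add 11 hours 10 minutes leg 1 → 11:15 UTC.
Add 3 hours layover in Kolkata → 14:15 UTC.
Add 14 hours 7 minutes leg 2 → 04:22 UTC (Jul 27).
Add 1 hour and 25 minutes layover in Port Anselm → 05:47 UTC.
Add 6 hours and 45 minutes leg 3 → 12:32 UTC.
Atlanta is UTC−4:00, so local arrival = 12:32 − 4:00 = 08:32 on Jul 27.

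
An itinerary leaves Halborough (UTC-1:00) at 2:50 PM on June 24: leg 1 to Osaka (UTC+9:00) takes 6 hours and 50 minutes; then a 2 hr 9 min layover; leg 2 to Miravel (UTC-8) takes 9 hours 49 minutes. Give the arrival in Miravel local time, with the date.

2:38 AM on June 25

Convert departure to UTC: 2:50 PM + 1:00 = 3:50 PM UTC on Jun 24.
Add 6 hours 50 minutes leg 1 → 10:40 PM UTC.
Add 2 hours 9 minutes layover in Osaka → 12:49 AM UTC (Jun 25).
Add 9 hours and 49 minutes leg 2 → 10:38 AM UTC.
Miravel is UTC−8:00, so local arrival = 10:38 AM − 8:00 = 2:38 AM on Jun 25.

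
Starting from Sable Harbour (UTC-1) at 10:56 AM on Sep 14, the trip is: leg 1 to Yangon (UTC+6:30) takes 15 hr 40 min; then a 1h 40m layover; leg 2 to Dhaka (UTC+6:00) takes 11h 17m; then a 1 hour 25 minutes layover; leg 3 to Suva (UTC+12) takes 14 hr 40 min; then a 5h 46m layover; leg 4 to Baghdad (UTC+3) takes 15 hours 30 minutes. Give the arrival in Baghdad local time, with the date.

8:54 AM on September 17

Convert departure to UTC: 10:56 AM + 1:00 = 11:56 AM UTC on Sep 14.
Add 15 hours and 40 minutes leg 1 → 3:36 AM UTC (Sep 15).
Add 1 hour 40 minutes layover in Yangon → 5:16 AM UTC.
Add 11 hours and 17 minutes leg 2 → 4:33 PM UTC.
Add 1 hour and 25 minutes layover in Dhaka → 5:58 PM UTC.
Add 14 hours 40 minutes leg 3 → 8:38 AM UTC (Sep 16).
Add 5 hours 46 minutes layover in Suva → 2:24 PM UTC.
Add 15 hours and 30 minutes leg 4 → 5:54 AM UTC (Sep 17).
Baghdad is UTC+3:00, so local arrival = 5:54 AM + 3:00 = 8:54 AM on Sep 17.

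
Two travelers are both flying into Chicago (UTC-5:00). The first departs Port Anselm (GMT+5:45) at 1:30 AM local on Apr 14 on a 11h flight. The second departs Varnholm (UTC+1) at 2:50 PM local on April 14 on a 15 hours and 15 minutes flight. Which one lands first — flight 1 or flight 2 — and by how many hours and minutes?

Flight 1 in UTC: 1:30 AM − 5:45 = 7:45 PM on Apr 13.
+11 hours → arrive 6:45 AM UTC on Apr 14.
Flight 2 in UTC: 2:50 PM − 1:00 = 1:50 PM on Apr 14.
+15 hours and 15 minutes → arrive 5:05 AM UTC on Apr 15.
Flight 1 lands earlier by 22 hours 20 minutes.

the first, by 22 hours 20 minutes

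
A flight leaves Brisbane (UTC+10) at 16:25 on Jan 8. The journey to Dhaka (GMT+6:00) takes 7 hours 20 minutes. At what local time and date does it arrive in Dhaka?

Convert departure to UTC: 16:25 − 10:00 = 06:25 UTC on Jan 8.
Add 7 hours and 20 minutes travel time → 13:45 UTC.
Dhaka is UTC+6:00, so local arrival = 13:45 + 6:00 = 19:45 on Jan 8.

19:45 on January 8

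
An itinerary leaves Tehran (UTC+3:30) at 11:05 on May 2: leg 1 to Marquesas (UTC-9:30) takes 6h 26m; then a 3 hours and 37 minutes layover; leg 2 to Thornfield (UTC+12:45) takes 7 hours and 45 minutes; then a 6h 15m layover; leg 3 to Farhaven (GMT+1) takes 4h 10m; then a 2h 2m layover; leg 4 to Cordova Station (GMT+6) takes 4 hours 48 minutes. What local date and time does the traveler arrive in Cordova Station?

Convert departure to UTC: 11:05 − 3:30 = 07:35 UTC on May 2.
Add 6 hours and 26 minutes leg 1 → 14:01 UTC.
Add 3 hours and 37 minutes layover in Marquesas → 17:38 UTC.
Add 7 hours and 45 minutes leg 2 → 01:23 UTC (May 3).
Add 6 hours 15 minutes layover in Thornfield → 07:38 UTC.
Add 4 hours 10 minutes leg 3 → 11:48 UTC.
Add 2 hours and 2 minutes layover in Farhaven → 13:50 UTC.
Add 4 hours 48 minutes leg 4 → 18:38 UTC.
Cordova Station is UTC+6:00, so local arrival = 18:38 + 6:00 = 00:38 on May 4.

00:38 on May 4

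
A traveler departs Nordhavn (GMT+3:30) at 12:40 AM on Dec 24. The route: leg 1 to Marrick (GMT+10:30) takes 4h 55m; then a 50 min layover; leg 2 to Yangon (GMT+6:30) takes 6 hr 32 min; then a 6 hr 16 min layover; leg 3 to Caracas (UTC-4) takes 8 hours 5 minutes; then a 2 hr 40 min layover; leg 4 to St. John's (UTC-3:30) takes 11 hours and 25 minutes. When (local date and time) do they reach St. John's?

Convert departure to UTC: 12:40 AM − 3:30 = 9:10 PM UTC on Dec 23.
Add 4 hours 55 minutes leg 1 → 2:05 AM UTC (Dec 24).
Add 50 minutes layover in Marrick → 2:55 AM UTC.
Add 6 hours 32 minutes leg 2 → 9:27 AM UTC.
Add 6 hours and 16 minutes layover in Yangon → 3:43 PM UTC.
Add 8 hours and 5 minutes leg 3 → 11:48 PM UTC.
Add 2 hours and 40 minutes layover in Caracas → 2:28 AM UTC (Dec 25).
Add 11 hours 25 minutes leg 4 → 1:53 PM UTC.
St. John's is UTC−3:30, so local arrival = 1:53 PM − 3:30 = 10:23 AM on Dec 25.

10:23 AM on December 25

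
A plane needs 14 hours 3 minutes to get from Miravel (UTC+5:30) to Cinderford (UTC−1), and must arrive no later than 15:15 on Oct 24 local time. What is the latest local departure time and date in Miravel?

Target arrival in UTC: 15:15 + 1:00 = 16:15 on Oct 24.
Subtract 14 hours and 3 minutes → departure 02:12 UTC on Oct 24.
Miravel is UTC+5:30: 02:12 + 5:30 = 07:42 on Oct 24.

07:42 on Oct 24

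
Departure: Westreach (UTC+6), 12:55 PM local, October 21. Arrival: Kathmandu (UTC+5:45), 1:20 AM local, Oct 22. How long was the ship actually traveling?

12 hours 40 minutes

Kathmandu is 0:15 behind Westreach.
Clock-face elapsed time (ignoring zones) is 12 hours 25 minutes.
Actual elapsed = 12 hours 25 minutes + 0:15 = 12 hours 40 minutes.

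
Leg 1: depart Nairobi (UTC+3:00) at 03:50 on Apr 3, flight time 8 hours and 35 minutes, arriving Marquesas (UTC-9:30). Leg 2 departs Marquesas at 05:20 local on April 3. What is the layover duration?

Convert departure to UTC: 03:50 − 3:00 = 00:50 UTC on Apr 3.
Add 8 hours and 35 minutes flight time → 09:25 UTC.
Marquesas is UTC−9:30, so local arrival = 09:25 − 9:30 = 23:55 on Apr 2.
Layover = 05:20 − 23:55 (+1 day) = 5 hours 25 minutes.

5 hours 25 minutes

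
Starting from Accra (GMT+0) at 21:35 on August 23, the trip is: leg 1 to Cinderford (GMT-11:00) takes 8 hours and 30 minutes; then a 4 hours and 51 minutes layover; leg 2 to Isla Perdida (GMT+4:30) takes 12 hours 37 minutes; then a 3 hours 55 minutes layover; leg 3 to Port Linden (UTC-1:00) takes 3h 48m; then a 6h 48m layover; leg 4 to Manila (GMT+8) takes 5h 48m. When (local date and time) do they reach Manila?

Accra is at UTC+0, so departure is already 21:35 UTC on Aug 23.
Add 8 hours 30 minutes leg 1 → 06:05 UTC (Aug 24).
Add 4 hours 51 minutes layover in Cinderford → 10:56 UTC.
Add 12 hours 37 minutes leg 2 → 23:33 UTC.
Add 3 hours and 55 minutes layover in Isla Perdida → 03:28 UTC (Aug 25).
Add 3 hours 48 minutes leg 3 → 07:16 UTC.
Add 6 hours 48 minutes layover in Port Linden → 14:04 UTC.
Add 5 hours and 48 minutes leg 4 → 19:52 UTC.
Manila is UTC+8:00, so local arrival = 19:52 + 8:00 = 03:52 on Aug 26.

03:52 on Aug 26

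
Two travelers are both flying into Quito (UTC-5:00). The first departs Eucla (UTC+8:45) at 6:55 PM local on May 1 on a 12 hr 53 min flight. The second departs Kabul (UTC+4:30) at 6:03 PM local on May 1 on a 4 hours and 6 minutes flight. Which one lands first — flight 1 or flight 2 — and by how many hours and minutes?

Flight 1 in UTC: 6:55 PM − 8:45 = 10:10 AM on May 1.
+12 hours 53 minutes → arrive 11:03 PM UTC on May 1.
Flight 2 in UTC: 6:03 PM − 4:30 = 1:33 PM on May 1.
+4 hours 6 minutes → arrive 5:39 PM UTC on May 1.
Flight 2 lands earlier by 5 hours 24 minutes.

the second, by 5 hours 24 minutes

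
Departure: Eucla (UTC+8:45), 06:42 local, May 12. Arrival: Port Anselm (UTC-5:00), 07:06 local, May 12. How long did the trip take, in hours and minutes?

14 hours 9 minutes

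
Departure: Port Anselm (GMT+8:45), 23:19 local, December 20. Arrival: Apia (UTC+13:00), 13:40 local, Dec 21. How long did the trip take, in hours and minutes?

10 hours 6 minutes

Departure in UTC: 23:19 − 8:45 = 14:34 on Dec 20.
Arrival in UTC: 13:40 − 13:00 = 00:40 on Dec 21.
Elapsed = 00:40 − 14:34 (+1 day) = 10 hours 6 minutes.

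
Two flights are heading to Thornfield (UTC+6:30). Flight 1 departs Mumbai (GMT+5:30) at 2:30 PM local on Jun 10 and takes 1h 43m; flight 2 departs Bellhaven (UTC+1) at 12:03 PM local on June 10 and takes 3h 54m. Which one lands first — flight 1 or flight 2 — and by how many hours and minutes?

the first, by 4 hours 14 minutes

Flight 1 in UTC: 2:30 PM − 5:30 = 9:00 AM on Jun 10.
+1 hour 43 minutes → arrive 10:43 AM UTC on Jun 10.
Flight 2 in UTC: 12:03 PM − 1:00 = 11:03 AM on Jun 10.
+3 hours 54 minutes → arrive 2:57 PM UTC on Jun 10.
Flight 1 lands earlier by 4 hours 14 minutes.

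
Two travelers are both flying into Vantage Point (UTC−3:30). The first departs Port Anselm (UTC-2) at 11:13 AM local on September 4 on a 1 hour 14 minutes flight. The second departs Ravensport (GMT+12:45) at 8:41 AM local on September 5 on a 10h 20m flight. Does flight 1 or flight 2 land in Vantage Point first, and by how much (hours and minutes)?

Flight 1 in UTC: 11:13 AM + 2:00 = 1:13 PM on Sep 4.
+1 hour 14 minutes → arrive 2:27 PM UTC on Sep 4.
Flight 2 in UTC: 8:41 AM − 12:45 = 7:56 PM on Sep 4.
+10 hours 20 minutes → arrive 6:16 AM UTC on Sep 5.
Flight 1 lands earlier by 15 hours 49 minutes.

the first, by 15 hours 49 minutes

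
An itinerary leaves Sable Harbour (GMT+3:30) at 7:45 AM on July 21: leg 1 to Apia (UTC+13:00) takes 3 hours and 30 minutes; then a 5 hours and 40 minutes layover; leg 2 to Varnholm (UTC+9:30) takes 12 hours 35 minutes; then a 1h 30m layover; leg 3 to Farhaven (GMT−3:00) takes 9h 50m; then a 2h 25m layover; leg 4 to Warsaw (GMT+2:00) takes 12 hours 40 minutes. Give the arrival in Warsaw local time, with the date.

6:25 AM on July 23

Convert departure to UTC: 7:45 AM − 3:30 = 4:15 AM UTC on Jul 21.
Add 3 hours and 30 minutes leg 1 → 7:45 AM UTC.
Add 5 hours and 40 minutes layover in Apia → 1:25 PM UTC.
Add 12 hours 35 minutes leg 2 → 2:00 AM UTC (Jul 22).
Add 1 hour and 30 minutes layover in Varnholm → 3:30 AM UTC.
Add 9 hours 50 minutes leg 3 → 1:20 PM UTC.
Add 2 hours and 25 minutes layover in Farhaven → 3:45 PM UTC.
Add 12 hours 40 minutes leg 4 → 4:25 AM UTC (Jul 23).
Warsaw is UTC+2:00, so local arrival = 4:25 AM + 2:00 = 6:25 AM on Jul 23.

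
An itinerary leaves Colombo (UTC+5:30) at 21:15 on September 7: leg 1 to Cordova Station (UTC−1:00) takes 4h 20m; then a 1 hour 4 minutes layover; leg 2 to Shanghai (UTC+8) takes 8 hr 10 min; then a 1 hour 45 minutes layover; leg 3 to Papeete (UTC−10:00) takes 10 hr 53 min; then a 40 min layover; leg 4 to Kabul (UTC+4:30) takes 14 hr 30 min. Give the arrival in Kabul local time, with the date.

Convert departure to UTC: 21:15 − 5:30 = 15:45 UTC on Sep 7.
Add 4 hours and 20 minutes leg 1 → 20:05 UTC.
Add 1 hour and 4 minutes layover in Cordova Station → 21:09 UTC.
Add 8 hours and 10 minutes leg 2 → 05:19 UTC (Sep 8).
Add 1 hour and 45 minutes layover in Shanghai → 07:04 UTC.
Add 10 hours 53 minutes leg 3 → 17:57 UTC.
Add 40 minutes layover in Papeete → 18:37 UTC.
Add 14 hours 30 minutes leg 4 → 09:07 UTC (Sep 9).
Kabul is UTC+4:30, so local arrival = 09:07 + 4:30 = 13:37 on Sep 9.

13:37 on September 9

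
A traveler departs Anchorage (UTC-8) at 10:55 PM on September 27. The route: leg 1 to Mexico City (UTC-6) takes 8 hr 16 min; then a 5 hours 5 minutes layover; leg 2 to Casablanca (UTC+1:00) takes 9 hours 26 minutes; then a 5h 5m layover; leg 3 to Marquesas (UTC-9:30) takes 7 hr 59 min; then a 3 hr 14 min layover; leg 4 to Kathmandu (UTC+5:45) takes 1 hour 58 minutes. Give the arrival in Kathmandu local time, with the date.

Convert departure to UTC: 10:55 PM + 8:00 = 6:55 AM UTC on Sep 28.
Add 8 hours and 16 minutes leg 1 → 3:11 PM UTC.
Add 5 hours and 5 minutes layover in Mexico City → 8:16 PM UTC.
Add 9 hours and 26 minutes leg 2 → 5:42 AM UTC (Sep 29).
Add 5 hours 5 minutes layover in Casablanca → 10:47 AM UTC.
Add 7 hours and 59 minutes leg 3 → 6:46 PM UTC.
Add 3 hours 14 minutes layover in Marquesas → 10:00 PM UTC.
Add 1 hour 58 minutes leg 4 → 11:58 PM UTC.
Kathmandu is UTC+5:45, so local arrival = 11:58 PM + 5:45 = 5:43 AM on Sep 30.

5:43 AM on Sep 30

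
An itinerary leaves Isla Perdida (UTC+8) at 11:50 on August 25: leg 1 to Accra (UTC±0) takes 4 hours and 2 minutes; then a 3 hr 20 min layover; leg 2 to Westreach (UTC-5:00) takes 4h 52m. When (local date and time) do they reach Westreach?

Convert departure to UTC: 11:50 − 8:00 = 03:50 UTC on Aug 25.
Add 4 hours and 2 minutes leg 1 → 07:52 UTC.
Add 3 hours 20 minutes layover in Accra → 11:12 UTC.
Add 4 hours and 52 minutes leg 2 → 16:04 UTC.
Westreach is UTC−5:00, so local arrival = 16:04 − 5:00 = 11:04 on Aug 25.

11:04 on August 25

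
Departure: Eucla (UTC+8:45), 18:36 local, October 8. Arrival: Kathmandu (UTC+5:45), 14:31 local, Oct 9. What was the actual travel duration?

22 hours 55 minutes

Kathmandu is 3:00 behind Eucla.
Clock-face elapsed time (ignoring zones) is 19 hours 55 minutes.
Actual elapsed = 19 hours 55 minutes + 3:00 = 22 hours 55 minutes.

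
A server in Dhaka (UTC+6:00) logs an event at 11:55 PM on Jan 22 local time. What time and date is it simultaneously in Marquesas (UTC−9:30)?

Marquesas is 15:30 behind Dhaka.
Shift by the zone difference: 11:55 PM − 15:30 = 8:25 AM on Jan 22 in Marquesas.

8:25 AM on January 22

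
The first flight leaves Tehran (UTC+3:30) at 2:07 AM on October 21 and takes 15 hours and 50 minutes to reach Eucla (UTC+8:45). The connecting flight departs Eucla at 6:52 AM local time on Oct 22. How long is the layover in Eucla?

7 hours 40 minutes

Convert departure to UTC: 2:07 AM − 3:30 = 10:37 PM UTC on Oct 20.
Add 15 hours 50 minutes flight time → 2:27 PM UTC (Oct 21).
Eucla is UTC+8:45, so local arrival = 2:27 PM + 8:45 = 11:12 PM on Oct 21.
Layover = 6:52 AM − 11:12 PM (+1 day) = 7 hours 40 minutes.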